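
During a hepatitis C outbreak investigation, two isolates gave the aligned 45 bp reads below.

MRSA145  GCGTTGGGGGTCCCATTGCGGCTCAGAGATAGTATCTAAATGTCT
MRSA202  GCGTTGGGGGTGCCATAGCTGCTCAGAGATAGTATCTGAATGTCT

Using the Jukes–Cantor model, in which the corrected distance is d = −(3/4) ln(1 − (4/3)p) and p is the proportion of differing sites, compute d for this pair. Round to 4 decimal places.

Differing sites — 12:C/G; 17:T/A; 20:G/T; 38:A/G.
p = 4/45 = 0.088889.
d = −0.75 · ln(1 − (4/3)·0.088889) = −0.75 · ln(0.881481) = −0.75 · (-0.126152) = 0.0946.

0.0946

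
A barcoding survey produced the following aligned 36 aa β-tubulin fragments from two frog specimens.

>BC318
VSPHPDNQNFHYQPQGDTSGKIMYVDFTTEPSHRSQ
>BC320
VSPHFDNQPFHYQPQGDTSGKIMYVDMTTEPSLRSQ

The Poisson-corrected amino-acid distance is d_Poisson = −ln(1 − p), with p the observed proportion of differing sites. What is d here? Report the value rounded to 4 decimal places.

0.1178

Mismatches occur at site 5 (P/F), site 9 (N/P), site 27 (F/M), site 33 (H/L).
p = 4/36 = 0.111111.
d = −ln(1 − 0.111111) = −ln(0.888889) = 0.1178.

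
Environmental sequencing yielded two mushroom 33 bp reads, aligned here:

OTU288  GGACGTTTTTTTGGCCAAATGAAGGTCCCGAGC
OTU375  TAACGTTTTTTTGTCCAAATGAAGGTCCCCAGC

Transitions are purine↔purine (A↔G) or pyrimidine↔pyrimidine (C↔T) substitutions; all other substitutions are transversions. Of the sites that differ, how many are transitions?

Differing sites — 1:G/T (Tv); 2:G/A (Ti); 14:G/T (Tv); 30:G/C (Tv).
Of the 4 differences, 1 transition and 3 transversions, so the answer is 1.

1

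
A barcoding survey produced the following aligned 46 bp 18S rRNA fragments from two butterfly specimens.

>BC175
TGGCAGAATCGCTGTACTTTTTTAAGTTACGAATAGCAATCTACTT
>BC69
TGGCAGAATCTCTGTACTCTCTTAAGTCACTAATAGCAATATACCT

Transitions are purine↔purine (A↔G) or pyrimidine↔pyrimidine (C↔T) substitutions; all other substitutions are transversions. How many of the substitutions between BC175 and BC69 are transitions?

4

The sequences differ at positions 11 (G/T, transversion), 19 (T/C, transition), 21 (T/C, transition), 28 (T/C, transition), 31 (G/T, transversion), 41 (C/A, transversion), 45 (T/C, transition).
Of the 7 differences, 4 transitions and 3 transversions, so the answer is 4.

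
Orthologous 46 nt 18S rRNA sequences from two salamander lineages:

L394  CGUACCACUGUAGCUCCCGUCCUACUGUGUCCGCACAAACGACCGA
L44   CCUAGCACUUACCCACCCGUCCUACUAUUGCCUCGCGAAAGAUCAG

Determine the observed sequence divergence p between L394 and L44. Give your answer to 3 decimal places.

The sequences differ at positions 2 (G/C), 5 (C/G), 10 (G/U), 11 (U/A), 12 (A/C), 13 (G/C), 15 (U/A), 27 (G/A), 29 (G/U), 30 (U/G), 33 (G/U), 35 (A/G), 37 (A/G), 40 (C/A), 43 (C/U), 45 (G/A), 46 (A/G).
There are 17 differences over 46 sites, so p = 17/46 = 0.370.

0.370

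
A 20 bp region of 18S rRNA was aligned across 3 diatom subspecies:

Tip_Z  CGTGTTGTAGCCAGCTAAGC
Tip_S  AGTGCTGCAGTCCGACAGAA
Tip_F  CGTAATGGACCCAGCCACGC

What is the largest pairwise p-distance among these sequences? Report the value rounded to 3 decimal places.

0.550

Pairwise Hamming distances:
  Tip_Z vs Tip_S: 10
  Tip_Z vs Tip_F: 6
  Tip_S vs Tip_F: 11
The largest is 11 mismatches, between Tip_S and Tip_F; p = 11/20 = 0.550.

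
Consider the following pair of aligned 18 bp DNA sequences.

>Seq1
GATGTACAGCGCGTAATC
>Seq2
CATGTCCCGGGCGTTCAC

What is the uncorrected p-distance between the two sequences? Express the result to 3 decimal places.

Mismatches occur at site 1 (G↔C), site 6 (A↔C), site 8 (A↔C), site 10 (C↔G), site 15 (A↔T), site 16 (A↔C), site 17 (T↔A).
There are 7 differences over 18 sites, so p = 7/18 = 0.389.

0.389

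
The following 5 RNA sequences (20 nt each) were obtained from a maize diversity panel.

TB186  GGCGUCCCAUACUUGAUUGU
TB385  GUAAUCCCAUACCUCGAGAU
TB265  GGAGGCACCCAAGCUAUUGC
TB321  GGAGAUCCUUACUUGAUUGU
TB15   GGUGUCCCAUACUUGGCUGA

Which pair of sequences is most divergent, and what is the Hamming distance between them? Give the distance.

15

Pairwise Hamming distances:
  TB186 vs TB385: 9
  TB186 vs TB265: 10
  TB186 vs TB321: 4
  TB186 vs TB15: 4
  TB385 vs TB265: 15
  TB385 vs TB321: 11
  TB385 vs TB15: 9
  TB265 vs TB321: 10
  TB265 vs TB15: 12
  TB321 vs TB15: 7
The largest is 15, between TB385 and TB265.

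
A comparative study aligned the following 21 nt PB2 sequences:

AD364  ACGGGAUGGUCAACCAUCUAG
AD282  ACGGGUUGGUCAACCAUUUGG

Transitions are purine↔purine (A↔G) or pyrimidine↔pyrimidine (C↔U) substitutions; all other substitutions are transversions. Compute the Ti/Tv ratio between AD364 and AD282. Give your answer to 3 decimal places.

2.000

Differing sites — 6:A/U (Tv); 18:C/U (Ti); 20:A/G (Ti).
Of the 3 differences, 2 transitions and 1 transversion, so Ti/Tv = 2/1 = 2.000.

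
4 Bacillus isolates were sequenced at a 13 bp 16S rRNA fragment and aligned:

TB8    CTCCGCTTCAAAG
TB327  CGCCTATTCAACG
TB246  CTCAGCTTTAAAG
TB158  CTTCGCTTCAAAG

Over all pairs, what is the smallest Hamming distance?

Pairwise Hamming distances:
  TB8 vs TB327: 4
  TB8 vs TB246: 2
  TB8 vs TB158: 1
  TB327 vs TB246: 6
  TB327 vs TB158: 5
  TB246 vs TB158: 3
The smallest is 1, between TB8 and TB158.

1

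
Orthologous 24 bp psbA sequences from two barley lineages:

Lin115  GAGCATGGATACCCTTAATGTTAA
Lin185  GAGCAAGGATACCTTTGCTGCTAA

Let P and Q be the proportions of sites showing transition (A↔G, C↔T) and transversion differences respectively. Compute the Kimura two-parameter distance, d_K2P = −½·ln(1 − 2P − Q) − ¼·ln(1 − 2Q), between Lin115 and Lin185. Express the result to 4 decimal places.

0.2483

The sequences differ at positions 6 (T/A, transversion), 14 (C/T, transition), 17 (A/G, transition), 18 (A/C, transversion), 21 (T/C, transition).
Of the 5 differences, 3 transitions and 2 transversions over 24 sites: P = 3/24 = 0.125000, Q = 2/24 = 0.083333.
d = −0.5·ln(0.666667) − 0.25·ln(0.833334) = −0.5·(-0.405465) − 0.25·(-0.182321) = 0.2483.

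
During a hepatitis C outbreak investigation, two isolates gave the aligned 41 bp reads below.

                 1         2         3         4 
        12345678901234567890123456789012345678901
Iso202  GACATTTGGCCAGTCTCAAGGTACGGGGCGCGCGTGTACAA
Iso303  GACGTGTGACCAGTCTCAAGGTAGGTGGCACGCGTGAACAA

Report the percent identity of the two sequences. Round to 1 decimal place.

Mismatches occur at site 4 (A→G), site 6 (T→G), site 9 (G→A), site 24 (C→G), site 26 (G→T), site 30 (G→A), site 37 (T→A).
34 of the 41 sites match, so the percent identity is 34/41 × 100 = 82.9%.

82.9%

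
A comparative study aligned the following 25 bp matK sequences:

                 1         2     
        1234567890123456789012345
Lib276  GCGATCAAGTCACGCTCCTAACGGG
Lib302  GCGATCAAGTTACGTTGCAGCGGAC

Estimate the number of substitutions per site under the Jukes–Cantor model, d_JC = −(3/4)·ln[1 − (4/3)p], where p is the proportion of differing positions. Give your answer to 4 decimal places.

0.4904

Mismatches occur at site 11 (C/T), site 15 (C/T), site 17 (C/G), site 19 (T/A), site 20 (A/G), site 21 (A/C), site 22 (C/G), site 24 (G/A), site 25 (G/C).
p = 9/25 = 0.360000.
d = −0.75 · ln(1 − (4/3)·0.360000) = −0.75 · ln(0.520000) = −0.75 · (-0.653926) = 0.4904.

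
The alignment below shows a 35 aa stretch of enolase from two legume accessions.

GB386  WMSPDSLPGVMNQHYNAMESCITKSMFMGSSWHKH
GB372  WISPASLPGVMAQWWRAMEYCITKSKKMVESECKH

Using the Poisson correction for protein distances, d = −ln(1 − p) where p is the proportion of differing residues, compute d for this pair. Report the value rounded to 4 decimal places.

Differing sites — 2:M/I; 5:D/A; 12:N/A; 14:H/W; 15:Y/W; 16:N/R; 20:S/Y; 26:M/K; 27:F/K; 29:G/V; 30:S/E; 32:W/E; 33:H/C.
p = 13/35 = 0.371429.
d = −ln(1 − 0.371429) = −ln(0.628571) = 0.4643.

0.4643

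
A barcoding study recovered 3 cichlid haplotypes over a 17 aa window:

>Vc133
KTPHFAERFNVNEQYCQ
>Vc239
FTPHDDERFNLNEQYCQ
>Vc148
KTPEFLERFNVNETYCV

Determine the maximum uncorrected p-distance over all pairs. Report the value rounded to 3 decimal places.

0.412

Pairwise Hamming distances:
  Vc133 vs Vc239: 4
  Vc133 vs Vc148: 4
  Vc239 vs Vc148: 7
The largest is 7 mismatches, between Vc239 and Vc148; p = 7/17 = 0.412.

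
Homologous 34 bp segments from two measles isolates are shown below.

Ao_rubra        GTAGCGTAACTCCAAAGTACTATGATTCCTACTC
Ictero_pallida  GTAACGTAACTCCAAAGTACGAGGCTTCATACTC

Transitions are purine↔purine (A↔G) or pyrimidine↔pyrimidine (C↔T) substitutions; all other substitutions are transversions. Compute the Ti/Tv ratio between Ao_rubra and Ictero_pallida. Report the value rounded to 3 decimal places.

0.250

Differing sites — 4:G/A (Ti); 21:T/G (Tv); 23:T/G (Tv); 25:A/C (Tv); 29:C/A (Tv).
Of the 5 differences, 1 transition and 4 transversions, so Ti/Tv = 1/4 = 0.250.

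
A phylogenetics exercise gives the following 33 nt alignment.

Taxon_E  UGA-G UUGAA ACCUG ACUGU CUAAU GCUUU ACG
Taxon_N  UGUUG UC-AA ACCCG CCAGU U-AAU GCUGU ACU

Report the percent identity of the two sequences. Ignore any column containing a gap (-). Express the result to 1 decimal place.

Excluding the 3 gap columns leaves 30 comparable sites.
The sequences differ at positions 3 (A/U), 7 (U/C), 14 (U/C), 16 (A/C), 18 (U/A), 21 (C/U), 29 (U/G), 33 (G/U).
22 of the 30 comparable sites match, so the percent identity is 22/30 × 100 = 73.3%.

73.3%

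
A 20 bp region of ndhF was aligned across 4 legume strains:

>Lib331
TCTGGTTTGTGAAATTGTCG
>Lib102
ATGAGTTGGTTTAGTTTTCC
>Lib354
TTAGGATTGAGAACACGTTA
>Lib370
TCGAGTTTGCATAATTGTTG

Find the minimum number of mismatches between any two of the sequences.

Pairwise Hamming distances:
  Lib331 vs Lib102: 10
  Lib331 vs Lib354: 9
  Lib331 vs Lib370: 6
  Lib102 vs Lib354: 14
  Lib102 vs Lib370: 9
  Lib354 vs Lib370: 11
The smallest is 6, between Lib331 and Lib370.

6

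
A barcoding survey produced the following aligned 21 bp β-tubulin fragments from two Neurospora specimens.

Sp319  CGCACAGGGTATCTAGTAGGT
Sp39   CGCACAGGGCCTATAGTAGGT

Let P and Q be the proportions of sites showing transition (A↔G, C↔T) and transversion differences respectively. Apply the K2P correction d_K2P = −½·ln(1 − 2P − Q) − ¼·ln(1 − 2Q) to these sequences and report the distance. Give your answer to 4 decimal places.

0.1585

Differing sites — 10:T/C (Ti); 11:A/C (Tv); 13:C/A (Tv).
Of the 3 differences, 1 transition and 2 transversions over 21 sites: P = 1/21 = 0.047619, Q = 2/21 = 0.095238.
d = −0.5·ln(0.809524) − 0.25·ln(0.809524) = −0.5·(-0.211309) − 0.25·(-0.211309) = 0.1585.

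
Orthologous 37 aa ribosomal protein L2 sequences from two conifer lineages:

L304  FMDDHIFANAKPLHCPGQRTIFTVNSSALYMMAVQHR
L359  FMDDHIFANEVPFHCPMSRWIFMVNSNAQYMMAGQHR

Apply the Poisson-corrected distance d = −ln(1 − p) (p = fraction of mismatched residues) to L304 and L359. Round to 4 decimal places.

Mismatches occur at site 10 (A/E), site 11 (K/V), site 13 (L/F), site 17 (G/M), site 18 (Q/S), site 20 (T/W), site 23 (T/M), site 27 (S/N), site 29 (L/Q), site 34 (V/G).
p = 10/37 = 0.270270.
d = −ln(1 − 0.270270) = −ln(0.729730) = 0.3151.

0.3151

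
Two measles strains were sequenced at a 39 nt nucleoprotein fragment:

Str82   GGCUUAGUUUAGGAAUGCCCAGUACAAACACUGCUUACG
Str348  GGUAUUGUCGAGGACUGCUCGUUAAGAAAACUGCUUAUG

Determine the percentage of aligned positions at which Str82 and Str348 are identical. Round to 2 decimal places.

Differing sites — 3:C/U; 4:U/A; 6:A/U; 9:U/C; 10:U/G; 15:A/C; 19:C/U; 21:A/G; 22:G/U; 25:C/A; 26:A/G; 29:C/A; 38:C/U.
26 of the 39 sites match, so the percent identity is 26/39 × 100 = 66.67%.

66.67%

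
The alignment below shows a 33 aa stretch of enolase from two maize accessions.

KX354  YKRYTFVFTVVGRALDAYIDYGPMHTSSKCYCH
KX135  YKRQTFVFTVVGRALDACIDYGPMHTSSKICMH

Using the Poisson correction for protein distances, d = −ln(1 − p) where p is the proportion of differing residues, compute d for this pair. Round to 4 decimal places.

Mismatches occur at site 4 (Y/Q), site 18 (Y/C), site 30 (C/I), site 31 (Y/C), site 32 (C/M).
p = 5/33 = 0.151515.
d = −ln(1 − 0.151515) = −ln(0.848485) = 0.1643.

0.1643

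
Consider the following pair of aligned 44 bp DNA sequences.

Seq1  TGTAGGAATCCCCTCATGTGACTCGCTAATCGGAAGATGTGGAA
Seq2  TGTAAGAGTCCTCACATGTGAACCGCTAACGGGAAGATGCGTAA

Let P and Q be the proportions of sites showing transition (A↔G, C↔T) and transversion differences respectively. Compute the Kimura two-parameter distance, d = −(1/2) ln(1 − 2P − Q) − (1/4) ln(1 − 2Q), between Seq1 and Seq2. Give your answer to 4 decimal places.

0.2762

The sequences differ at positions 5 (G/A, transition), 8 (A/G, transition), 12 (C/T, transition), 14 (T/A, transversion), 22 (C/A, transversion), 23 (T/C, transition), 30 (T/C, transition), 31 (C/G, transversion), 40 (T/C, transition), 42 (G/T, transversion).
Of the 10 differences, 6 transitions and 4 transversions over 44 sites: P = 6/44 = 0.136364, Q = 4/44 = 0.090909.
d = −0.5·ln(0.636363) − 0.25·ln(0.818182) = −0.5·(-0.451986) − 0.25·(-0.200670) = 0.2762.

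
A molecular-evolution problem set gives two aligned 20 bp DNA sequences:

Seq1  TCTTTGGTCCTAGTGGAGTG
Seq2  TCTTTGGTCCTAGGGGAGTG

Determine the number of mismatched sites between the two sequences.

1

The sequences differ at position 14 (T/G).
That gives 1 mismatch out of 20 aligned sites, so the Hamming distance is 1.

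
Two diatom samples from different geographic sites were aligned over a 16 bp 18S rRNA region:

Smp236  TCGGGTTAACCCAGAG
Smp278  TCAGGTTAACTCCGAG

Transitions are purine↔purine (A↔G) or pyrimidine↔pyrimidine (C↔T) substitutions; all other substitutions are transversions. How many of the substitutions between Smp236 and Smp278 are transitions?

The sequences differ at positions 3 (G/A, transition), 11 (C/T, transition), 13 (A/C, transversion).
Of the 3 differences, 2 transitions and 1 transversion, so the answer is 2.

2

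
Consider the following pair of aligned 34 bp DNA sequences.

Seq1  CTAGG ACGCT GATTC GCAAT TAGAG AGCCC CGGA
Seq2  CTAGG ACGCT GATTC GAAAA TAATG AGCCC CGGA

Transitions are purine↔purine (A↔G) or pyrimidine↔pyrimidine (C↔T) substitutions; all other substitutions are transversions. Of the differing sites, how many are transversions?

3

Mismatches occur at site 17 (C↔A, transversion), site 20 (T↔A, transversion), site 23 (G↔A, transition), site 24 (A↔T, transversion).
Of the 4 differences, 1 transition and 3 transversions, so the answer is 3.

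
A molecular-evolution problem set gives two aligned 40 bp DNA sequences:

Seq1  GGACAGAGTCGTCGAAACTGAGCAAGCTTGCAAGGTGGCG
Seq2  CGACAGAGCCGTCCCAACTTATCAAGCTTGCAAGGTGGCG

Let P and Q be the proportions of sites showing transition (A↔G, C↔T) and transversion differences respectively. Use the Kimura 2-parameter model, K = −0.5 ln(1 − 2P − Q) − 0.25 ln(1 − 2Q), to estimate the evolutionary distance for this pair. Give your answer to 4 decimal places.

Mismatches occur at site 1 (G/C, transversion), site 9 (T/C, transition), site 14 (G/C, transversion), site 15 (A/C, transversion), site 20 (G/T, transversion), site 22 (G/T, transversion).
Of the 6 differences, 1 transition and 5 transversions over 40 sites: P = 1/40 = 0.025000, Q = 5/40 = 0.125000.
d = −0.5·ln(0.825000) − 0.25·ln(0.750000) = −0.5·(-0.192372) − 0.25·(-0.287682) = 0.1681.

0.1681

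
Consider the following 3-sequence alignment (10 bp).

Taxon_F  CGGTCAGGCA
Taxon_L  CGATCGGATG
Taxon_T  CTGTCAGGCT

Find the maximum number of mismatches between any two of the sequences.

6

Pairwise Hamming distances:
  Taxon_F vs Taxon_L: 5
  Taxon_F vs Taxon_T: 2
  Taxon_L vs Taxon_T: 6
The largest is 6, between Taxon_L and Taxon_T.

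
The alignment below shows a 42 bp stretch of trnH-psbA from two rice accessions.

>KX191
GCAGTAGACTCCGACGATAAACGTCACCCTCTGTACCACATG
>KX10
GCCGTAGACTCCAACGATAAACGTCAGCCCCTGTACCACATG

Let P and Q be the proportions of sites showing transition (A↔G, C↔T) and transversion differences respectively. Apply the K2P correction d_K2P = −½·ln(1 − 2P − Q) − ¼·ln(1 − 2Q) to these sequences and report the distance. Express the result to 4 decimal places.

Differing sites — 3:A/C (Tv); 13:G/A (Ti); 27:C/G (Tv); 30:T/C (Ti).
Of the 4 differences, 2 transitions and 2 transversions over 42 sites: P = 2/42 = 0.047619, Q = 2/42 = 0.047619.
d = −0.5·ln(0.857143) − 0.25·ln(0.904762) = −0.5·(-0.154151) − 0.25·(-0.100083) = 0.1021.

0.1021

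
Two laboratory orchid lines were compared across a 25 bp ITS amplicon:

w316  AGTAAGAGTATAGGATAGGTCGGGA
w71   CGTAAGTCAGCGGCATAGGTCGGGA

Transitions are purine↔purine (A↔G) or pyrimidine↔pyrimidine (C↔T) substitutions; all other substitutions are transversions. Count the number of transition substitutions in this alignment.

Mismatches occur at site 1 (A→C, transversion), site 7 (A→T, transversion), site 8 (G→C, transversion), site 9 (T→A, transversion), site 10 (A→G, transition), site 11 (T→C, transition), site 12 (A→G, transition), site 14 (G→C, transversion).
Of the 8 differences, 3 transitions and 5 transversions, so the answer is 3.

3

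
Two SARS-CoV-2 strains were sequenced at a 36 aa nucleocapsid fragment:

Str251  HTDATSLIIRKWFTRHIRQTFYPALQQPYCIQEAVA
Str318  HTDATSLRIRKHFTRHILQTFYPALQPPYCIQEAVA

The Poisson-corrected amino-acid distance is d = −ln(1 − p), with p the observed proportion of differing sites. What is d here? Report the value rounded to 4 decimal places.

0.1178

The sequences differ at positions 8 (I/R), 12 (W/H), 18 (R/L), 27 (Q/P).
p = 4/36 = 0.111111.
d = −ln(1 − 0.111111) = −ln(0.888889) = 0.1178.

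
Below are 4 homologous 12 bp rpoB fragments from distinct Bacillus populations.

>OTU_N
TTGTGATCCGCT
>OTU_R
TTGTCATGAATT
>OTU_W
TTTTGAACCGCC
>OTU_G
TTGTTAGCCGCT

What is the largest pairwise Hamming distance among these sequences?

Pairwise Hamming distances:
  OTU_N vs OTU_R: 5
  OTU_N vs OTU_W: 3
  OTU_N vs OTU_G: 2
  OTU_R vs OTU_W: 8
  OTU_R vs OTU_G: 6
  OTU_W vs OTU_G: 4
The largest is 8, between OTU_R and OTU_W.

8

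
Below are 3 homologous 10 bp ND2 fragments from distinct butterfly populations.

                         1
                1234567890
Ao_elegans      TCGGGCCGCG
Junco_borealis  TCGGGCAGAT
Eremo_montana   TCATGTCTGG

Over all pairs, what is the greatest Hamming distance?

7

Pairwise Hamming distances:
  Ao_elegans vs Junco_borealis: 3
  Ao_elegans vs Eremo_montana: 5
  Junco_borealis vs Eremo_montana: 7
The largest is 7, between Junco_borealis and Eremo_montana.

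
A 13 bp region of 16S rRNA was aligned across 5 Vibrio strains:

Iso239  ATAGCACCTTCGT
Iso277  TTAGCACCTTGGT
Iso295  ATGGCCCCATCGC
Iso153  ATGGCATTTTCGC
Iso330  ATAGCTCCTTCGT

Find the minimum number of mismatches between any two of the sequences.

Pairwise Hamming distances:
  Iso239 vs Iso277: 2
  Iso239 vs Iso295: 4
  Iso239 vs Iso153: 4
  Iso239 vs Iso330: 1
  Iso277 vs Iso295: 6
  Iso277 vs Iso153: 6
  Iso277 vs Iso330: 3
  Iso295 vs Iso153: 4
  Iso295 vs Iso330: 4
  Iso153 vs Iso330: 5
The smallest is 1, between Iso239 and Iso330.

1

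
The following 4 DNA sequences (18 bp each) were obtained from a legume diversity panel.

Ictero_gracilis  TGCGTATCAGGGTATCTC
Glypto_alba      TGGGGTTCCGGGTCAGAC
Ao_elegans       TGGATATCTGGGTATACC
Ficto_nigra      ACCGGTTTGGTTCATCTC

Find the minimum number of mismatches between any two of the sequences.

Pairwise Hamming distances:
  Ictero_gracilis vs Glypto_alba: 8
  Ictero_gracilis vs Ao_elegans: 5
  Ictero_gracilis vs Ficto_nigra: 9
  Glypto_alba vs Ao_elegans: 8
  Glypto_alba vs Ficto_nigra: 12
  Ao_elegans vs Ficto_nigra: 13
The smallest is 5, between Ictero_gracilis and Ao_elegans.

5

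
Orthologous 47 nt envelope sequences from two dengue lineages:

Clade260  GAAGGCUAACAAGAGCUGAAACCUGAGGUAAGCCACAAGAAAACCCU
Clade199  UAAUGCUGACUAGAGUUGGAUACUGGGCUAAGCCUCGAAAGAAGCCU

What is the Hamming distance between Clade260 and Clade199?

15

Mismatches occur at site 1 (G/U), site 4 (G/U), site 8 (A/G), site 11 (A/U), site 16 (C/U), site 19 (A/G), site 21 (A/U), site 22 (C/A), site 26 (A/G), site 28 (G/C), site 35 (A/U), site 37 (A/G), site 39 (G/A), site 41 (A/G), site 44 (C/G).
That gives 15 mismatches out of 47 aligned sites, so the Hamming distance is 15.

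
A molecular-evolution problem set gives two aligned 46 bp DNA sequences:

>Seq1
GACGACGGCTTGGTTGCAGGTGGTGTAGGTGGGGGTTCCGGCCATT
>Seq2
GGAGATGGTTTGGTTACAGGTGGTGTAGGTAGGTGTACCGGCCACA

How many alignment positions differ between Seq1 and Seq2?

10

The sequences differ at positions 2 (A/G), 3 (C/A), 6 (C/T), 9 (C/T), 16 (G/A), 31 (G/A), 34 (G/T), 37 (T/A), 45 (T/C), 46 (T/A).
That gives 10 mismatches out of 46 aligned sites, so the Hamming distance is 10.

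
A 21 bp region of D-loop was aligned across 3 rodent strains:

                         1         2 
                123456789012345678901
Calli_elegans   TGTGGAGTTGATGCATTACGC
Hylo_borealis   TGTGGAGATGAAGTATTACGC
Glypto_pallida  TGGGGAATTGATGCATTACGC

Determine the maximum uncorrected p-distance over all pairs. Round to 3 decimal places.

Pairwise Hamming distances:
  Calli_elegans vs Hylo_borealis: 3
  Calli_elegans vs Glypto_pallida: 2
  Hylo_borealis vs Glypto_pallida: 5
The largest is 5 mismatches, between Hylo_borealis and Glypto_pallida; p = 5/21 = 0.238.

0.238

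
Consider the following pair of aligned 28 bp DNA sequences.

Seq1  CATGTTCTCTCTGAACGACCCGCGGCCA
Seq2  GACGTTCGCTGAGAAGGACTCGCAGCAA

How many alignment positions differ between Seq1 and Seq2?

Mismatches occur at site 1 (C→G), site 3 (T→C), site 8 (T→G), site 11 (C→G), site 12 (T→A), site 16 (C→G), site 20 (C→T), site 24 (G→A), site 27 (C→A).
That gives 9 mismatches out of 28 aligned sites, so the Hamming distance is 9.

9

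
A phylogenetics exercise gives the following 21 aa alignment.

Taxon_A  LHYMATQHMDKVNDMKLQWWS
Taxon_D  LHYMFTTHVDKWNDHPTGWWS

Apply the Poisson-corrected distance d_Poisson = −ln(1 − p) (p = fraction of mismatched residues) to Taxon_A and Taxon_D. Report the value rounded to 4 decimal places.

0.4796

Differing sites — 5:A/F; 7:Q/T; 9:M/V; 12:V/W; 15:M/H; 16:K/P; 17:L/T; 18:Q/G.
p = 8/21 = 0.380952.
d = −ln(1 − 0.380952) = −ln(0.619048) = 0.4796.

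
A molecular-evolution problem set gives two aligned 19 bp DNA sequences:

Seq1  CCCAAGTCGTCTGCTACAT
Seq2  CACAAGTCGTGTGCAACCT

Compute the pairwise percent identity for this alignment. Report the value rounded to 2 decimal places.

Differing sites — 2:C/A; 11:C/G; 15:T/A; 18:A/C.
15 of the 19 sites match, so the percent identity is 15/19 × 100 = 78.95%.

78.95%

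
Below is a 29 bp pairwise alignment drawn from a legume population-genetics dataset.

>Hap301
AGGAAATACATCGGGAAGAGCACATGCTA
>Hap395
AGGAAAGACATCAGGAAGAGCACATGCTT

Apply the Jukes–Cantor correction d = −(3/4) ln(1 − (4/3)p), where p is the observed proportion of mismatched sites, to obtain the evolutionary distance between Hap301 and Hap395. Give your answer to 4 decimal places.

0.1113

Mismatches occur at site 7 (T↔G), site 13 (G↔A), site 29 (A↔T).
p = 3/29 = 0.103448.
d = −0.75 · ln(1 − (4/3)·0.103448) = −0.75 · ln(0.862069) = −0.75 · (-0.148420) = 0.1113.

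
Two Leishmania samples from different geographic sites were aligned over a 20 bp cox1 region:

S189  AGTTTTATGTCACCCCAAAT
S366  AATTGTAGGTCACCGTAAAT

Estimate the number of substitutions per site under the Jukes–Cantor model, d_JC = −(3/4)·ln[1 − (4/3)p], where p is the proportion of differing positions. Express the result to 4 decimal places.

0.3041

The sequences differ at positions 2 (G/A), 5 (T/G), 8 (T/G), 15 (C/G), 16 (C/T).
p = 5/20 = 0.250000.
d = −0.75 · ln(1 − (4/3)·0.250000) = −0.75 · ln(0.666667) = −0.75 · (-0.405465) = 0.3041.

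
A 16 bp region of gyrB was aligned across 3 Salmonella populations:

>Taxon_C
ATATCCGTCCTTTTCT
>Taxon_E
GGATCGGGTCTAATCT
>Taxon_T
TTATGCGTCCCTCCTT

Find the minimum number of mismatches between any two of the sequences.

6

Pairwise Hamming distances:
  Taxon_C vs Taxon_E: 7
  Taxon_C vs Taxon_T: 6
  Taxon_E vs Taxon_T: 11
The smallest is 6, between Taxon_C and Taxon_T.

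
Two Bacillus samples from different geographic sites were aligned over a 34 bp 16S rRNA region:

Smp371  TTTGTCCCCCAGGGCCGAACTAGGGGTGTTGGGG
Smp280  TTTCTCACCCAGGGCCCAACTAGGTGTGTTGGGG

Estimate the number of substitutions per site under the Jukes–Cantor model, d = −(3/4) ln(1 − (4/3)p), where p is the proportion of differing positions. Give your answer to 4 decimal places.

The sequences differ at positions 4 (G/C), 7 (C/A), 17 (G/C), 25 (G/T).
p = 4/34 = 0.117647.
d = −0.75 · ln(1 − (4/3)·0.117647) = −0.75 · ln(0.843137) = −0.75 · (-0.170626) = 0.1280.

0.1280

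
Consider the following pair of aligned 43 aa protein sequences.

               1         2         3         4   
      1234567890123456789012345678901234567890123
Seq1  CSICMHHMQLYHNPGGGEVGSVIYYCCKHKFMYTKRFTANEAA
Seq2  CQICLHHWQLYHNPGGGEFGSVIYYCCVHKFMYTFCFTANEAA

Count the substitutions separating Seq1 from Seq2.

The sequences differ at positions 2 (S/Q), 5 (M/L), 8 (M/W), 19 (V/F), 28 (K/V), 35 (K/F), 36 (R/C).
That gives 7 mismatches out of 43 aligned sites, so the Hamming distance is 7.

7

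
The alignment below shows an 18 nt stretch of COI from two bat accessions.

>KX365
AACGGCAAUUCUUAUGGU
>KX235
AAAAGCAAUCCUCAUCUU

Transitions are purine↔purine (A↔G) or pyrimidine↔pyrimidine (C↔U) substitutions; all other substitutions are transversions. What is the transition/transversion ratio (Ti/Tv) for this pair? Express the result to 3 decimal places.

Differing sites — 3:C/A (Tv); 4:G/A (Ti); 10:U/C (Ti); 13:U/C (Ti); 16:G/C (Tv); 17:G/U (Tv).
Of the 6 differences, 3 transitions and 3 transversions, so Ti/Tv = 3/3 = 1.000.

1.000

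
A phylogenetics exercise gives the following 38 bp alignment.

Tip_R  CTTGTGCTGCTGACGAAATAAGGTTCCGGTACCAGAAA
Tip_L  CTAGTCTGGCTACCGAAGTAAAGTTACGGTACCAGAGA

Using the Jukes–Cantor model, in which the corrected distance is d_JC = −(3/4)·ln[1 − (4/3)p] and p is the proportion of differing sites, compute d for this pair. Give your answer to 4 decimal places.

The sequences differ at positions 3 (T/A), 6 (G/C), 7 (C/T), 8 (T/G), 12 (G/A), 13 (A/C), 18 (A/G), 22 (G/A), 26 (C/A), 37 (A/G).
p = 10/38 = 0.263158.
d = −0.75 · ln(1 − (4/3)·0.263158) = −0.75 · ln(0.649123) = −0.75 · (-0.432133) = 0.3241.

0.3241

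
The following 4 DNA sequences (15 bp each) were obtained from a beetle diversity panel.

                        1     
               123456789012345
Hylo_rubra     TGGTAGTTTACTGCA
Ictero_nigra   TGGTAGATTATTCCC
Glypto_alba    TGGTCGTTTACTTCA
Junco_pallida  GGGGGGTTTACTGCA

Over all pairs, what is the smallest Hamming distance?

2

Pairwise Hamming distances:
  Hylo_rubra vs Ictero_nigra: 4
  Hylo_rubra vs Glypto_alba: 2
  Hylo_rubra vs Junco_pallida: 3
  Ictero_nigra vs Glypto_alba: 5
  Ictero_nigra vs Junco_pallida: 7
  Glypto_alba vs Junco_pallida: 4
The smallest is 2, between Hylo_rubra and Glypto_alba.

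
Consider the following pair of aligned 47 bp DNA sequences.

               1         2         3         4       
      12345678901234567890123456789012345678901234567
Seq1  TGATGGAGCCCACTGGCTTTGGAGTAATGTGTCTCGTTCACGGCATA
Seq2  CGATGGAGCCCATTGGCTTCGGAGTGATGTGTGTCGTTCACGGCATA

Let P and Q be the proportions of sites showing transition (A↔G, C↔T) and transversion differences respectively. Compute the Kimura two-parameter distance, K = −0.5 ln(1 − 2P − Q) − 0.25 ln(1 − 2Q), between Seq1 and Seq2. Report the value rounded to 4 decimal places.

Mismatches occur at site 1 (T/C, transition), site 13 (C/T, transition), site 20 (T/C, transition), site 26 (A/G, transition), site 33 (C/G, transversion).
Of the 5 differences, 4 transitions and 1 transversion over 47 sites: P = 4/47 = 0.085106, Q = 1/47 = 0.021277.
d = −0.5·ln(0.808511) − 0.25·ln(0.957446) = −0.5·(-0.212561) − 0.25·(-0.043486) = 0.1172.

0.1172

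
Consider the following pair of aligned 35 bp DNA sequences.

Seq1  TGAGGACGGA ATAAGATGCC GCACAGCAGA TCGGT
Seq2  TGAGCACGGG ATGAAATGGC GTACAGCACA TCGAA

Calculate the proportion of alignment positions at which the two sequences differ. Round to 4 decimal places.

Mismatches occur at site 5 (G/C), site 10 (A/G), site 13 (A/G), site 15 (G/A), site 19 (C/G), site 22 (C/T), site 29 (G/C), site 34 (G/A), site 35 (T/A).
There are 9 differences over 35 sites, so p = 9/35 = 0.2571.

0.2571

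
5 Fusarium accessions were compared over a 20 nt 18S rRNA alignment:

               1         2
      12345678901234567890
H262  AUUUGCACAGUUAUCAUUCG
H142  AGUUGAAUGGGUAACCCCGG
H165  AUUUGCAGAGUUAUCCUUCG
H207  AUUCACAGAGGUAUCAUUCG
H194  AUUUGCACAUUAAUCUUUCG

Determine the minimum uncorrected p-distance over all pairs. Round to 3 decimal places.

0.100

Pairwise Hamming distances:
  H262 vs H142: 10
  H262 vs H165: 2
  H262 vs H207: 4
  H262 vs H194: 3
  H142 vs H165: 9
  H142 vs H207: 11
  H142 vs H194: 12
  H165 vs H207: 4
  H165 vs H194: 4
  H207 vs H194: 7
The smallest is 2 mismatches, between H262 and H165; p = 2/20 = 0.100.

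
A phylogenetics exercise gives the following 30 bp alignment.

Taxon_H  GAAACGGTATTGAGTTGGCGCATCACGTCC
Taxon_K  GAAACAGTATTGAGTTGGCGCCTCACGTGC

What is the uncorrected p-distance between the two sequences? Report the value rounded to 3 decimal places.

Mismatches occur at site 6 (G↔A), site 22 (A↔C), site 29 (C↔G).
There are 3 differences over 30 sites, so p = 3/30 = 0.100.

0.100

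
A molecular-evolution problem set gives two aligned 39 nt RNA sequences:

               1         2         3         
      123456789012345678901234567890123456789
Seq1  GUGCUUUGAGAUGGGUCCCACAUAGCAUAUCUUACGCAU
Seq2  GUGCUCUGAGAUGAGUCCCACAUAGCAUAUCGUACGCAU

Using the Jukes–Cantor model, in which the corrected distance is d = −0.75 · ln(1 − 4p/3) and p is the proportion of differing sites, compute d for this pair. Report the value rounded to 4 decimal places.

Mismatches occur at site 6 (U/C), site 14 (G/A), site 32 (U/G).
p = 3/39 = 0.076923.
d = −0.75 · ln(1 − (4/3)·0.076923) = −0.75 · ln(0.897436) = −0.75 · (-0.108213) = 0.0812.

0.0812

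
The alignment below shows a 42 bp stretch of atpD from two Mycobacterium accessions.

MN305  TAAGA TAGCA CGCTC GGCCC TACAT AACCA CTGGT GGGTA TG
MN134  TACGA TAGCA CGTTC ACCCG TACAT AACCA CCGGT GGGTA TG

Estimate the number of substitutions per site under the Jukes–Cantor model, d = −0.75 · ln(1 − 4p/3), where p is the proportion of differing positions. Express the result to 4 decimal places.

0.1585

Differing sites — 3:A/C; 13:C/T; 16:G/A; 17:G/C; 20:C/G; 32:T/C.
p = 6/42 = 0.142857.
d = −0.75 · ln(1 − (4/3)·0.142857) = −0.75 · ln(0.809524) = −0.75 · (-0.211309) = 0.1585.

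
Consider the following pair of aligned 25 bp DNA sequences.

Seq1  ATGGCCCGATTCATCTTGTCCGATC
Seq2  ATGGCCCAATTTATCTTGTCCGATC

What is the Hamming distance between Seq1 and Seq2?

The sequences differ at positions 8 (G/A), 12 (C/T).
That gives 2 mismatches out of 25 aligned sites, so the Hamming distance is 2.

2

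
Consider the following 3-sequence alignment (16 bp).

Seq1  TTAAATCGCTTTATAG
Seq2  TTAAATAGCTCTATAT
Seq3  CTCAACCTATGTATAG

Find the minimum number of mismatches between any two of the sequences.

3

Pairwise Hamming distances:
  Seq1 vs Seq2: 3
  Seq1 vs Seq3: 6
  Seq2 vs Seq3: 8
The smallest is 3, between Seq1 and Seq2.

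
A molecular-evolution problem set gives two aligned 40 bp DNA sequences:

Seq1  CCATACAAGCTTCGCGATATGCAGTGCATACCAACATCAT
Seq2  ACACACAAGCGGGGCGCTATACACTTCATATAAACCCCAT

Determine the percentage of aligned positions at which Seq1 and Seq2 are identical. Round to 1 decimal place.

67.5%

Differing sites — 1:C/A; 4:T/C; 11:T/G; 12:T/G; 13:C/G; 17:A/C; 21:G/A; 24:G/C; 26:G/T; 31:C/T; 32:C/A; 36:A/C; 37:T/C.
27 of the 40 sites match, so the percent identity is 27/40 × 100 = 67.5%.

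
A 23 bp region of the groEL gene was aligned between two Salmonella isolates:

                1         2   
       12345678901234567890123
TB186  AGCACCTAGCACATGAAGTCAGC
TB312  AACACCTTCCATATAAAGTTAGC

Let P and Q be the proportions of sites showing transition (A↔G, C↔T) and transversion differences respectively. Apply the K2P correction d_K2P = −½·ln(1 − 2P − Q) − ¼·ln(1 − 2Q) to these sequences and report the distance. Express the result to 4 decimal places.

0.3330

Mismatches occur at site 2 (G/A, transition), site 8 (A/T, transversion), site 9 (G/C, transversion), site 12 (C/T, transition), site 15 (G/A, transition), site 20 (C/T, transition).
Of the 6 differences, 4 transitions and 2 transversions over 23 sites: P = 4/23 = 0.173913, Q = 2/23 = 0.086957.
d = −0.5·ln(0.565217) − 0.25·ln(0.826086) = −0.5·(-0.570546) − 0.25·(-0.191056) = 0.3330.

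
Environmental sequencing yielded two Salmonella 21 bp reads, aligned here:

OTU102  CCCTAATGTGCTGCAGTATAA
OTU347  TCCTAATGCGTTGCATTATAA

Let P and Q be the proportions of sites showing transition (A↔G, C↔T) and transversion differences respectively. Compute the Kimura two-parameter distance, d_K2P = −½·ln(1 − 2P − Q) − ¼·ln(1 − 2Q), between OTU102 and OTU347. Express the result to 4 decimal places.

The sequences differ at positions 1 (C/T, transition), 9 (T/C, transition), 11 (C/T, transition), 16 (G/T, transversion).
Of the 4 differences, 3 transitions and 1 transversion over 21 sites: P = 3/21 = 0.142857, Q = 1/21 = 0.047619.
d = −0.5·ln(0.666667) − 0.25·ln(0.904762) = −0.5·(-0.405465) − 0.25·(-0.100083) = 0.2278.

0.2278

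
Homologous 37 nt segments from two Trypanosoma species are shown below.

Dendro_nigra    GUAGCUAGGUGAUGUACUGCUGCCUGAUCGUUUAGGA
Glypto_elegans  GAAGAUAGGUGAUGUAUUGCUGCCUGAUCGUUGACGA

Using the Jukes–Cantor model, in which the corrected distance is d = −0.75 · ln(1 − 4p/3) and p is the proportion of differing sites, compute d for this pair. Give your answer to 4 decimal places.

0.1490

Mismatches occur at site 2 (U→A), site 5 (C→A), site 17 (C→U), site 33 (U→G), site 35 (G→C).
p = 5/37 = 0.135135.
d = −0.75 · ln(1 − (4/3)·0.135135) = −0.75 · ln(0.819820) = −0.75 · (-0.198670) = 0.1490.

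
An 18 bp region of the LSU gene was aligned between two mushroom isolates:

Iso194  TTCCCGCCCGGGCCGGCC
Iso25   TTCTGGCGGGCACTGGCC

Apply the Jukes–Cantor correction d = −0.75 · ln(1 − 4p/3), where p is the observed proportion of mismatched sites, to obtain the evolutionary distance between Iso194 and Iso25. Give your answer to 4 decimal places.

0.5482

The sequences differ at positions 4 (C/T), 5 (C/G), 8 (C/G), 9 (C/G), 11 (G/C), 12 (G/A), 14 (C/T).
p = 7/18 = 0.388889.
d = −0.75 · ln(1 − (4/3)·0.388889) = −0.75 · ln(0.481481) = −0.75 · (-0.730889) = 0.5482.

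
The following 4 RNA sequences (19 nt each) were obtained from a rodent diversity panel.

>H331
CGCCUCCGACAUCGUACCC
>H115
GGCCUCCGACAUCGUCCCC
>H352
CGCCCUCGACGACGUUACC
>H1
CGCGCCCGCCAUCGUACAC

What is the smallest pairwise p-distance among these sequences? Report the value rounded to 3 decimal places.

Pairwise Hamming distances:
  H331 vs H115: 2
  H331 vs H352: 6
  H331 vs H1: 4
  H115 vs H352: 7
  H115 vs H1: 6
  H352 vs H1: 8
The smallest is 2 mismatches, between H331 and H115; p = 2/19 = 0.105.

0.105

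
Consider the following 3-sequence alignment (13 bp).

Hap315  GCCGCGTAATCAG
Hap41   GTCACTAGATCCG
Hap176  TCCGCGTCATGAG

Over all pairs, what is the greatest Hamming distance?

8

Pairwise Hamming distances:
  Hap315 vs Hap41: 6
  Hap315 vs Hap176: 3
  Hap41 vs Hap176: 8
The largest is 8, between Hap41 and Hap176.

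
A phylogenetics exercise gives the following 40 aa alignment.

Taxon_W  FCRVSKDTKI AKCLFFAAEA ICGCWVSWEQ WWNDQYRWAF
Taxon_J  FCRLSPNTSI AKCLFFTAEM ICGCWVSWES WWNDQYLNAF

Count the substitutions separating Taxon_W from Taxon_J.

9

Mismatches occur at site 4 (V/L), site 6 (K/P), site 7 (D/N), site 9 (K/S), site 17 (A/T), site 20 (A/M), site 30 (Q/S), site 37 (R/L), site 38 (W/N).
That gives 9 mismatches out of 40 aligned sites, so the Hamming distance is 9.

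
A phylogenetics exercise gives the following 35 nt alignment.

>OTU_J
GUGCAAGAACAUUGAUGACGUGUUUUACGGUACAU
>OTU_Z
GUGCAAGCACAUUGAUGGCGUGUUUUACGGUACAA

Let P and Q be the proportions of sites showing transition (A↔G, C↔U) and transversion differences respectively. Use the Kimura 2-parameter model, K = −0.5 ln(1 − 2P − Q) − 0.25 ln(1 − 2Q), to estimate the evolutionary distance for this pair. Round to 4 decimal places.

0.0910

Differing sites — 8:A/C (Tv); 18:A/G (Ti); 35:U/A (Tv).
Of the 3 differences, 1 transition and 2 transversions over 35 sites: P = 1/35 = 0.028571, Q = 2/35 = 0.057143.
d = −0.5·ln(0.885715) − 0.25·ln(0.885714) = −0.5·(-0.121360) − 0.25·(-0.121361) = 0.0910.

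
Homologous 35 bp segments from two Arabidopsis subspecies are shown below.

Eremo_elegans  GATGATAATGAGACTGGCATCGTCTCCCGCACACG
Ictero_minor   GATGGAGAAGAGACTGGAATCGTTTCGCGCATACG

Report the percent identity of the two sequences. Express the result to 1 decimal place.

Mismatches occur at site 5 (A/G), site 6 (T/A), site 7 (A/G), site 9 (T/A), site 18 (C/A), site 24 (C/T), site 27 (C/G), site 32 (C/T).
27 of the 35 sites match, so the percent identity is 27/35 × 100 = 77.1%.

77.1%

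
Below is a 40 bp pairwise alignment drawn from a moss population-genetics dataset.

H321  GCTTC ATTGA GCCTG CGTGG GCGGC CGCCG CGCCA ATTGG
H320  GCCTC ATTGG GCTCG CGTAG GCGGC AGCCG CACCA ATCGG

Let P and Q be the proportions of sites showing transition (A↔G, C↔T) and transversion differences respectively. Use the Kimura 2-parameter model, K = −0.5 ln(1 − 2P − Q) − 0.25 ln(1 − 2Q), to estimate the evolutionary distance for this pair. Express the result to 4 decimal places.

0.2478

Differing sites — 3:T/C (Ti); 10:A/G (Ti); 13:C/T (Ti); 14:T/C (Ti); 19:G/A (Ti); 26:C/A (Tv); 32:G/A (Ti); 38:T/C (Ti).
Of the 8 differences, 7 transitions and 1 transversion over 40 sites: P = 7/40 = 0.175000, Q = 1/40 = 0.025000.
d = −0.5·ln(0.625000) − 0.25·ln(0.950000) = −0.5·(-0.470004) − 0.25·(-0.051293) = 0.2478.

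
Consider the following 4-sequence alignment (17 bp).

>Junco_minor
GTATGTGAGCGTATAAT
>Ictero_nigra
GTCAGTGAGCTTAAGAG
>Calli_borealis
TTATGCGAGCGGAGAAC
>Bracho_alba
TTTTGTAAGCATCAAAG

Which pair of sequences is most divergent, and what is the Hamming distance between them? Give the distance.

9

Pairwise Hamming distances:
  Junco_minor vs Ictero_nigra: 6
  Junco_minor vs Calli_borealis: 5
  Junco_minor vs Bracho_alba: 7
  Ictero_nigra vs Calli_borealis: 9
  Ictero_nigra vs Bracho_alba: 7
  Calli_borealis vs Bracho_alba: 8
The largest is 9, between Ictero_nigra and Calli_borealis.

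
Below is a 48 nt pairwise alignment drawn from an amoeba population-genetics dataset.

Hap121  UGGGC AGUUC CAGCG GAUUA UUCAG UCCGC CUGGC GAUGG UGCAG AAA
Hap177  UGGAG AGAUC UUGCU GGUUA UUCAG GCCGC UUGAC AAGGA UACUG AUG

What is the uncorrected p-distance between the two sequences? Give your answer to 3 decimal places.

0.354

The sequences differ at positions 4 (G/A), 5 (C/G), 8 (U/A), 11 (C/U), 12 (A/U), 15 (G/U), 17 (A/G), 26 (U/G), 31 (C/U), 34 (G/A), 36 (G/A), 38 (U/G), 40 (G/A), 42 (G/A), 44 (A/U), 47 (A/U), 48 (A/G).
There are 17 differences over 48 sites, so p = 17/48 = 0.354.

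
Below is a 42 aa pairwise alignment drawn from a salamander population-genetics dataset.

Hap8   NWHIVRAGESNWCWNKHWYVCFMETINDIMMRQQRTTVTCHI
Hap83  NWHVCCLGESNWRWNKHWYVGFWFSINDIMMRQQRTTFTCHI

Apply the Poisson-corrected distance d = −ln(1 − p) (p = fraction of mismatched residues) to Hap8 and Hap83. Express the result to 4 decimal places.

0.2719

Differing sites — 4:I/V; 5:V/C; 6:R/C; 7:A/L; 13:C/R; 21:C/G; 23:M/W; 24:E/F; 25:T/S; 38:V/F.
p = 10/42 = 0.238095.
d = −ln(1 − 0.238095) = −ln(0.761905) = 0.2719.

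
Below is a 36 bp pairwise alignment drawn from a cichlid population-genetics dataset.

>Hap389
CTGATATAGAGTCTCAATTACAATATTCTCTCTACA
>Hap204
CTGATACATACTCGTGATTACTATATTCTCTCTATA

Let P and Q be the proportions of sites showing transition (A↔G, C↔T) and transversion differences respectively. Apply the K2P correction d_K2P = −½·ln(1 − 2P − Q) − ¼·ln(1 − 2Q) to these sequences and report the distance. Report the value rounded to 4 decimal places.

0.2656

Mismatches occur at site 7 (T↔C, transition), site 9 (G↔T, transversion), site 11 (G↔C, transversion), site 14 (T↔G, transversion), site 15 (C↔T, transition), site 16 (A↔G, transition), site 22 (A↔T, transversion), site 35 (C↔T, transition).
Of the 8 differences, 4 transitions and 4 transversions over 36 sites: P = 4/36 = 0.111111, Q = 4/36 = 0.111111.
d = −0.5·ln(0.666667) − 0.25·ln(0.777778) = −0.5·(-0.405465) − 0.25·(-0.251314) = 0.2656.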